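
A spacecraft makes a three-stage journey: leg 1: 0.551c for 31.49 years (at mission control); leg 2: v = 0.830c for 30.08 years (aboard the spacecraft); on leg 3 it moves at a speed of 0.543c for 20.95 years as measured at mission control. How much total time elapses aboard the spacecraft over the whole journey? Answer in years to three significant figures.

Leg 1: γ = 1/√(1 − 0.551²) = 1/√0.6964 = 1.198; τ_1 = 31.49/1.198 = 26.28 years.
Leg 2: 30.08 years is already measured aboard the spacecraft.
Leg 3: γ = 1/√(1 − 0.543²) = 1/√0.7052 = 1.191; τ_3 = 20.95/1.191 = 17.59 years.
Total: 26.28 + 30.08 + 17.59 years.

τ = 74.0 years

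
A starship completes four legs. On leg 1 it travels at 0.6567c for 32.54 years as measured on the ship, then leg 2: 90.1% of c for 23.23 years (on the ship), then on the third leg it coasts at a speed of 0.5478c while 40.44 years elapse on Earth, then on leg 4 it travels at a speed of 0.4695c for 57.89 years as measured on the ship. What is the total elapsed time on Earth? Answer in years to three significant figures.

Δt = 203 years

Leg 1: γ = 1/√(1 − 0.6567²) = 1/√0.5687 = 1.326; Δt_1 = 1.326 × 32.54 = 43.15 years.
Leg 2: β = 0.901; γ = 1/√(1 − 0.901²) = 1/√0.1882 = 2.305; Δt_2 = 2.305 × 23.23 = 53.55 years.
Leg 3: 40.44 years is already measured on Earth.
Leg 4: γ = 1/√(1 − 0.4695²) = 1/√0.7796 = 1.133; Δt_4 = 1.133 × 57.89 = 65.57 years.
Total: 43.15 + 53.55 + 40.44 + 65.57 years.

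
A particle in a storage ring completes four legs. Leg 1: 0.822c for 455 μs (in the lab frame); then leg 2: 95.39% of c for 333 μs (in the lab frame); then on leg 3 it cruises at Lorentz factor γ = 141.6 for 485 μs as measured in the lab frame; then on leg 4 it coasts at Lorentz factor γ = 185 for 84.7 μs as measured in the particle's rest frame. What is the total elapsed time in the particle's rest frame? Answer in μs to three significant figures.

τ = 447 μs

Leg 1: γ = 1/√(1 − 0.822²) = 1/√0.3243 = 1.756; τ_1 = 455/1.756 = 259.1 μs.
Leg 2: β = 0.9539; γ = 1/√(1 − 0.9539²) = 1/√0.09007 = 3.332; τ_2 = 333/3.332 = 99.94 μs.
Leg 3: γ = 141.6; τ_3 = 485/141.6 = 3.425 μs.
Leg 4: 84.7 μs is already measured in the particle's rest frame.
Total: 259.1 + 99.94 + 3.425 + 84.70 μs.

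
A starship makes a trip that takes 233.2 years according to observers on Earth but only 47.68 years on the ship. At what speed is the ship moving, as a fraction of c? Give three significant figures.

The proper time is measured on the ship (both events occur at the ship's location); Δt is measured on Earth. γ = Δt/τ = 233.2/47.68 = 4.891.
β = √(1 − 1/γ²) = √(1 − 0.04180) = √0.9582

v = 0.979c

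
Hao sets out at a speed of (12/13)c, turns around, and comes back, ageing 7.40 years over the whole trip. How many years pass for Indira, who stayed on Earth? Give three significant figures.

Δt = 19.2 years

γ = 1/√(1 − (12/13)²) = 13/5 = 2.600
Earth-frame duration is the dilated interval: Δt = γτ = 2.600 × 7.40 years.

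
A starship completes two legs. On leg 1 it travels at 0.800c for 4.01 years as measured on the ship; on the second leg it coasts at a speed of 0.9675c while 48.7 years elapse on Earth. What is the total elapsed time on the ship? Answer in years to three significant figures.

τ = 16.3 years

Leg 1: 4.01 years is already measured on the ship.
Leg 2: γ = 1/√(1 − 0.9675²) = 1/√0.06394 = 3.955; τ_2 = 48.7/3.955 = 12.31 years.
Total: 4.010 + 12.31 years.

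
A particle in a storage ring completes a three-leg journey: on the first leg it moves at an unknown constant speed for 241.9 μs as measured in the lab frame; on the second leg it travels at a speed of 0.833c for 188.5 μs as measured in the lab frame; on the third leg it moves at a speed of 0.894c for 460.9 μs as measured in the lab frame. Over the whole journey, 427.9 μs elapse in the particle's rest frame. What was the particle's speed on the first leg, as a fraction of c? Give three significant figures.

Leg 1: speed unknown; τ_1 = 241.9/γ_1.
Leg 2: γ = 1/√(1 − 0.833²) = 1/√0.3061 = 1.807; τ_2 = 188.5/1.807 = 104.3 μs.
Leg 3: γ = 1/√(1 − 0.894²) = 1/√0.2008 = 2.232; τ_3 = 460.9/2.232 = 206.5 μs.
Total proper time: τ_1 + 104.3 + 206.5 = 427.9, so τ_1 = 427.9 − 310.8 = 117.1 μs.
γ_1 = 241.9/117.1 = 2.066; β = √(1 − 1/γ²) = √0.7657.

β = 0.875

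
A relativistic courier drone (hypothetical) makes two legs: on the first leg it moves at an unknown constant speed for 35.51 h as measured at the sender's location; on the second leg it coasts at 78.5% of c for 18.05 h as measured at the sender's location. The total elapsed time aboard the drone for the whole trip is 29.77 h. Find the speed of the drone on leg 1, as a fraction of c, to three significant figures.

Leg 1: speed unknown; τ_1 = 35.51/γ_1.
Leg 2: β = 0.785; γ = 1/√(1 − 0.785²) = 1/√0.3838 = 1.614; τ_2 = 18.05/1.614 = 11.18 h.
Total proper time: τ_1 + 11.18 = 29.77, so τ_1 = 29.77 − 11.18 = 18.59 h.
γ_1 = 35.51/18.59 = 1.910; β = √(1 − 1/γ²) = √0.7260.

β = 0.852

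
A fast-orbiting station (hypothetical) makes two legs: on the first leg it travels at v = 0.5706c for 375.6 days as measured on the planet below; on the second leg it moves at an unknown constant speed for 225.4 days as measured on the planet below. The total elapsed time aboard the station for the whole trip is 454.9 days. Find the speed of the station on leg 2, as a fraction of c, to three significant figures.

Leg 1: γ = 1/√(1 − 0.5706²) = 1/√0.6744 = 1.218; τ_1 = 375.6/1.218 = 308.5 days.
Leg 2: speed unknown; τ_2 = 225.4/γ_2.
Total proper time: 308.5 + τ_2 = 454.9, so τ_2 = 454.9 − 308.5 = 146.4 days.
γ_2 = 225.4/146.4 = 1.539; β = √(1 − 1/γ²) = √0.5779.

β = 0.760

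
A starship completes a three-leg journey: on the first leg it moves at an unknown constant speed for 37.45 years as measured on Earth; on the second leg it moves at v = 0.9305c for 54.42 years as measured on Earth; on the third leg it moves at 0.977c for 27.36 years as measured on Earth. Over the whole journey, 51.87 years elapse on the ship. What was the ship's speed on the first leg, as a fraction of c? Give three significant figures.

β = 0.717

Leg 1: speed unknown; τ_1 = 37.45/γ_1.
Leg 2: γ = 1/√(1 − 0.9305²) = 1/√0.1342 = 2.730; τ_2 = 54.42/2.730 = 19.93 years.
Leg 3: γ = 1/√(1 − 0.977²) = 1/√0.04547 = 4.690; τ_3 = 27.36/4.690 = 5.834 years.
Total proper time: τ_1 + 19.93 + 5.834 = 51.87, so τ_1 = 51.87 − 25.77 = 26.10 years.
γ_1 = 37.45/26.10 = 1.435; β = √(1 − 1/γ²) = √0.5142.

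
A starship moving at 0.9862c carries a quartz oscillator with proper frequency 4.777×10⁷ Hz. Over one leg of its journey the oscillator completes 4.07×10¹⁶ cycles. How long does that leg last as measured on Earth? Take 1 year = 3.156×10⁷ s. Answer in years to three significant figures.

γ = 1/√(1 − 0.9862²) = 1/√0.02741 = 6.040
Proper time for N cycles: τ = N/f = 4.07×10¹⁶/(4.777×10⁷) = 8.520×10⁸ s = 27.00 years.
Lab-frame duration Δt = γτ = 6.040 × 27.00 = 163.1 years.

Δt = 163 years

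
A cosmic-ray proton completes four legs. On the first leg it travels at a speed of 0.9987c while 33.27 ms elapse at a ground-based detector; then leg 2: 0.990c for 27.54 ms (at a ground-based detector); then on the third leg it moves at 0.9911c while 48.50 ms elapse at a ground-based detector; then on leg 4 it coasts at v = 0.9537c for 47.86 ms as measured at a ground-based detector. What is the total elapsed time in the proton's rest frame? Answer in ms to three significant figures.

Leg 1: γ = 1/√(1 − 0.9987²) = 1/√0.002598 = 19.62; τ_1 = 33.27/19.62 = 1.696 ms.
Leg 2: γ = 1/√(1 − 0.990²) = 1/√0.01990 = 7.089; τ_2 = 27.54/7.089 = 3.885 ms.
Leg 3: γ = 1/√(1 − 0.9911²) = 1/√0.01772 = 7.512; τ_3 = 48.50/7.512 = 6.456 ms.
Leg 4: γ = 1/√(1 − 0.9537²) = 1/√0.09046 = 3.325; τ_4 = 47.86/3.325 = 14.39 ms.
Total: 1.696 + 3.885 + 6.456 + 14.39 ms.

τ = 26.4 ms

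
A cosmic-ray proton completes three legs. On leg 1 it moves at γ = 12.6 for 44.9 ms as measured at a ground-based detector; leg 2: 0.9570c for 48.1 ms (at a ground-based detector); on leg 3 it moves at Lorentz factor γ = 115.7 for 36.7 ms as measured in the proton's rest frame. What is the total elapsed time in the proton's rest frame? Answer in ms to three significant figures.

Leg 1: γ = 12.6; τ_1 = 44.9/12.60 = 3.563 ms.
Leg 2: γ = 1/√(1 − 0.9570²) = 1/√0.08415 = 3.447; τ_2 = 48.1/3.447 = 13.95 ms.
Leg 3: 36.7 ms is already measured in the proton's rest frame.
Total: 3.563 + 13.95 + 36.70 ms.

τ = 54.2 ms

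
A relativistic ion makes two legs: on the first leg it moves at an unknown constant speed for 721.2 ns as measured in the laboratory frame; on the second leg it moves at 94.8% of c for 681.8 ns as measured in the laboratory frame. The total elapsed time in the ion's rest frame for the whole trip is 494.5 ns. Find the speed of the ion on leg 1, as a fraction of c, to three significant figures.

Leg 1: speed unknown; τ_1 = 721.2/γ_1.
Leg 2: β = 0.948; γ = 1/√(1 − 0.948²) = 1/√0.1013 = 3.142; τ_2 = 681.8/3.142 = 217.0 ns.
Total proper time: τ_1 + 217.0 = 494.5, so τ_1 = 494.5 − 217.0 = 277.5 ns.
γ_1 = 721.2/277.5 = 2.599; β = √(1 − 1/γ²) = √0.8519.

β = 0.923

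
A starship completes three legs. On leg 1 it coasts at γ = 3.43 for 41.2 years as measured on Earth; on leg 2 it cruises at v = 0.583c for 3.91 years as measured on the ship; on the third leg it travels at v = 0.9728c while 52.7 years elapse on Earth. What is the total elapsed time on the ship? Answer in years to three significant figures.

Leg 1: γ = 3.43; τ_1 = 41.2/3.430 = 12.01 years.
Leg 2: 3.91 years is already measured on the ship.
Leg 3: γ = 1/√(1 − 0.9728²) = 1/√0.05366 = 4.317; τ_3 = 52.7/4.317 = 12.21 years.
Total: 12.01 + 3.910 + 12.21 years.

τ = 28.1 years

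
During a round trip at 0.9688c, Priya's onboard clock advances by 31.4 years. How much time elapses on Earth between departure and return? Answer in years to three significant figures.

γ = 1/√(1 − 0.9688²) = 1/√0.06143 = 4.035
Earth-frame duration is the dilated interval: Δt = γτ = 4.035 × 31.4 years.

Δt = 127 years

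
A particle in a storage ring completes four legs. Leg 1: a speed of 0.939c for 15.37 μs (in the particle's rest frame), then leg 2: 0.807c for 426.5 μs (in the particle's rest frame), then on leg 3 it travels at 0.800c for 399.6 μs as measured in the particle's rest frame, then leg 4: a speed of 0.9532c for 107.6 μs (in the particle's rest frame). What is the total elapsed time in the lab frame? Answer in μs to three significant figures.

Δt = 1790 μs

Leg 1: γ = 1/√(1 − 0.939²) = 1/√0.1183 = 2.908; Δt_1 = 2.908 × 15.37 = 44.69 μs.
Leg 2: γ = 1/√(1 − 0.807²) = 1/√0.3488 = 1.693; Δt_2 = 1.693 × 426.5 = 722.2 μs.
Leg 3: γ = 1/√(1 − 0.800²) = 5/3 ≈ 1.667; Δt_3 = 1.667 × 399.6 = 666.0 μs.
Leg 4: γ = 1/√(1 − 0.9532²) = 1/√0.09141 = 3.308; Δt_4 = 3.308 × 107.6 = 355.9 μs.
Total: 44.69 + 722.2 + 666.0 + 355.9 μs.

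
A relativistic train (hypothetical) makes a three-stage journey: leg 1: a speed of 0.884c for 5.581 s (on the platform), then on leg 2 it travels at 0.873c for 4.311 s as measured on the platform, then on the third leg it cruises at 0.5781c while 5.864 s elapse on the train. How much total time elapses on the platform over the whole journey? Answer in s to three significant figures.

Δt = 17.1 s

Leg 1: 5.581 s is already measured on the platform.
Leg 2: 4.311 s is already measured on the platform.
Leg 3: γ = 1/√(1 − 0.5781²) = 1/√0.6658 = 1.226; Δt_3 = 1.226 × 5.864 = 7.187 s.
Total: 5.581 + 4.311 + 7.187 s.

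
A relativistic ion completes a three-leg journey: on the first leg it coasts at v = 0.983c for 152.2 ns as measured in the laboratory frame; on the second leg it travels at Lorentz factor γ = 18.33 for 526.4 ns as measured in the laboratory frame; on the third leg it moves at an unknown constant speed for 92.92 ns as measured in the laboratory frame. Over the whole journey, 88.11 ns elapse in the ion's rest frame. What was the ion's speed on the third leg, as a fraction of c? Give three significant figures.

Leg 1: γ = 1/√(1 − 0.983²) = 1/√0.03371 = 5.446; τ_1 = 152.2/5.446 = 27.94 ns.
Leg 2: γ = 18.33; τ_2 = 526.4/18.33 = 28.72 ns.
Leg 3: speed unknown; τ_3 = 92.92/γ_3.
Total proper time: 27.94 + 28.72 + τ_3 = 88.11, so τ_3 = 88.11 − 56.66 = 31.45 ns.
γ_3 = 92.92/31.45 = 2.955; β = √(1 − 1/γ²) = √0.8855.

β = 0.941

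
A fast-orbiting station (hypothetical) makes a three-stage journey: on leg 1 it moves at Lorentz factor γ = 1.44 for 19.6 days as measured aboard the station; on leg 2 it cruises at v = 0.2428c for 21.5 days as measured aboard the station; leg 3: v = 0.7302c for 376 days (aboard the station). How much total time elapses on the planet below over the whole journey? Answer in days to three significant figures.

Δt = 601 days

Leg 1: γ = 1.44; Δt_1 = 1.440 × 19.6 = 28.22 days.
Leg 2: γ = 1/√(1 − 0.2428²) = 1/√0.9410 = 1.031; Δt_2 = 1.031 × 21.5 = 22.16 days.
Leg 3: γ = 1/√(1 − 0.7302²) = 1/√0.4668 = 1.464; Δt_3 = 1.464 × 376 = 550.3 days.
Total: 28.22 + 22.16 + 550.3 days.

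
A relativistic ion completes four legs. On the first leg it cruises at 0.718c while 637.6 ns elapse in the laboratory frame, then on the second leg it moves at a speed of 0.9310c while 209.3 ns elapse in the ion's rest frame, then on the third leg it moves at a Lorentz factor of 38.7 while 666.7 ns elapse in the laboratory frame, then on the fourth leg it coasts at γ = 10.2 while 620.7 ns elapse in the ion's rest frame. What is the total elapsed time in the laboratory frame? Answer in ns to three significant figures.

Leg 1: 637.6 ns is already measured in the laboratory frame.
Leg 2: γ = 1/√(1 − 0.9310²) = 1/√0.1332 = 2.740; Δt_2 = 2.740 × 209.3 = 573.4 ns.
Leg 3: 666.7 ns is already measured in the laboratory frame.
Leg 4: γ = 10.2; Δt_4 = 10.20 × 620.7 = 6331 ns.
Total: 637.6 + 573.4 + 666.7 + 6331 ns.

Δt = 8210 ns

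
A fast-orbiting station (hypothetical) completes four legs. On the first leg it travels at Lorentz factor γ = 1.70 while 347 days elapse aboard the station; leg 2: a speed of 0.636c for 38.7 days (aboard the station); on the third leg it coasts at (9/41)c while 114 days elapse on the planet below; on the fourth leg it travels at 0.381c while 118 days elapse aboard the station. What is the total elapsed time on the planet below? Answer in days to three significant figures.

Δt = 882 days

Leg 1: γ = 1.70; Δt_1 = 1.700 × 347 = 589.9 days.
Leg 2: γ = 1/√(1 − 0.636²) = 1/√0.5955 = 1.296; Δt_2 = 1.296 × 38.7 = 50.15 days.
Leg 3: 114 days is already measured on the planet below.
Leg 4: γ = 1/√(1 − 0.381²) = 1/√0.8548 = 1.082; Δt_4 = 1.082 × 118 = 127.6 days.
Total: 589.9 + 50.15 + 114.0 + 127.6 days.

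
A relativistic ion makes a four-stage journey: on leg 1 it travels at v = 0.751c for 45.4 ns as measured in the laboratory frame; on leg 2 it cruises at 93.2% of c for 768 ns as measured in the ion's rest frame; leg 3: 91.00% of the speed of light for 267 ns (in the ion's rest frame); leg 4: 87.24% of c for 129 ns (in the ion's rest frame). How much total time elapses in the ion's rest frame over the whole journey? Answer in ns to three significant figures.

τ = 1190 ns

Leg 1: γ = 1/√(1 − 0.751²) = 1/√0.4360 = 1.514; τ_1 = 45.4/1.514 = 29.98 ns.
Leg 2: 768 ns is already measured in the ion's rest frame.
Leg 3: 267 ns is already measured in the ion's rest frame.
Leg 4: 129 ns is already measured in the ion's rest frame.
Total: 29.98 + 768.0 + 267.0 + 129.0 ns.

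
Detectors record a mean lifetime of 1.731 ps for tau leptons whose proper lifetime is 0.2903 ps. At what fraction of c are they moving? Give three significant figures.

v = 0.986c

γ = Δt/τ₀ = 1.731/0.2903 = 5.963
β = √(1 − 1/γ²) = √(1 − 0.02813) = √0.9719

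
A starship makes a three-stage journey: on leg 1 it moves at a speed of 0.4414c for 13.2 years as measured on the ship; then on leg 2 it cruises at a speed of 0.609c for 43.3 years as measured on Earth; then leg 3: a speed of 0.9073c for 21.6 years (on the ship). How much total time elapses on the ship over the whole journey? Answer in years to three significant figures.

τ = 69.1 years

Leg 1: 13.2 years is already measured on the ship.
Leg 2: γ = 1/√(1 − 0.609²) = 1/√0.6291 = 1.261; τ_2 = 43.3/1.261 = 34.34 years.
Leg 3: 21.6 years is already measured on the ship.
Total: 13.20 + 34.34 + 21.60 years.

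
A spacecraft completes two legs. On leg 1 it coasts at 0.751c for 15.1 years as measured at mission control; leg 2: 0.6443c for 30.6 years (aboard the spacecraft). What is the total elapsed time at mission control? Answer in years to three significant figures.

Leg 1: 15.1 years is already measured at mission control.
Leg 2: γ = 1/√(1 − 0.6443²) = 1/√0.5849 = 1.308; Δt_2 = 1.308 × 30.6 = 40.01 years.
Total: 15.10 + 40.01 years.

Δt = 55.1 years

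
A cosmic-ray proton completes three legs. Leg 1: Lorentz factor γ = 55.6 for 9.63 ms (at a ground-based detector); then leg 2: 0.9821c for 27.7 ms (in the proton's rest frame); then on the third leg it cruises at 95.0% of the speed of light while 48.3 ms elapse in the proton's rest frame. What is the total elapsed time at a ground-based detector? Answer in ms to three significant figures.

Δt = 311 ms

Leg 1: 9.63 ms is already measured at a ground-based detector.
Leg 2: γ = 1/√(1 − 0.9821²) = 1/√0.03548 = 5.309; Δt_2 = 5.309 × 27.7 = 147.1 ms.
Leg 3: β = 0.950; γ = 1/√(1 − 0.950²) = 1/√0.09750 = 3.203; Δt_3 = 3.203 × 48.3 = 154.7 ms.
Total: 9.630 + 147.1 + 154.7 ms.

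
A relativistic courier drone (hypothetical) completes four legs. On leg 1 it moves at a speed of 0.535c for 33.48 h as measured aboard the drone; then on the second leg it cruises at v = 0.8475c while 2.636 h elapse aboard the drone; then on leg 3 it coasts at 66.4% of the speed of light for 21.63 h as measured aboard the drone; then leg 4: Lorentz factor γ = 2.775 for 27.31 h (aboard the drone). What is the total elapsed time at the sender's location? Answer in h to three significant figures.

Δt = 149 h

Leg 1: γ = 1/√(1 − 0.535²) = 1/√0.7138 = 1.184; Δt_1 = 1.184 × 33.48 = 39.63 h.
Leg 2: γ = 1/√(1 − 0.8475²) = 1/√0.2817 = 1.884; Δt_2 = 1.884 × 2.636 = 4.966 h.
Leg 3: β = 0.664; γ = 1/√(1 − 0.664²) = 1/√0.5591 = 1.337; Δt_3 = 1.337 × 21.63 = 28.93 h.
Leg 4: γ = 2.775; Δt_4 = 2.775 × 27.31 = 75.79 h.
Total: 39.63 + 4.966 + 28.93 + 75.79 h.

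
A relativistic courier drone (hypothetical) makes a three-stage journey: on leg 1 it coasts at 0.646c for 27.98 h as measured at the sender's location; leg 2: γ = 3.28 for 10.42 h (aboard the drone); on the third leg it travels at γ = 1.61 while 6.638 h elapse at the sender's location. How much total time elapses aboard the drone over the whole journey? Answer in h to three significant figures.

Leg 1: γ = 1/√(1 − 0.646²) = 1/√0.5827 = 1.310; τ_1 = 27.98/1.310 = 21.36 h.
Leg 2: 10.42 h is already measured aboard the drone.
Leg 3: γ = 1.61; τ_3 = 6.638/1.610 = 4.123 h.
Total: 21.36 + 10.42 + 4.123 h.

τ = 35.9 h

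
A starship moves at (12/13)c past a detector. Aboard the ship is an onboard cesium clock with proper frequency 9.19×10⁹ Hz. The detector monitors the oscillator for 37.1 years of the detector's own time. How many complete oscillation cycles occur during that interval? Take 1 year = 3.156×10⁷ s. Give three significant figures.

N = 4.14×10¹⁸

γ = 1/√(1 − (12/13)²) = 13/5 = 2.600
During 37.1 years of lab time, the oscillator's proper time advances by τ = Δt/γ = 37.1/2.600 = 14.27 years = 4.503×10⁸ s.
N = f × τ = 9.19×10⁹ × 4.503×10⁸ = 4.139×10¹⁸.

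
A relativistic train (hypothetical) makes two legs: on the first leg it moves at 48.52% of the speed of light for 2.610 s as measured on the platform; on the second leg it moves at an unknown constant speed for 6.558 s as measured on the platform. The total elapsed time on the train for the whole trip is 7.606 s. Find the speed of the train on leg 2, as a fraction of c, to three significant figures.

Leg 1: β = 0.4852; γ = 1/√(1 − 0.4852²) = 1/√0.7646 = 1.144; τ_1 = 2.610/1.144 = 2.282 s.
Leg 2: speed unknown; τ_2 = 6.558/γ_2.
Total proper time: 2.282 + τ_2 = 7.606, so τ_2 = 7.606 − 2.282 = 5.324 s.
γ_2 = 6.558/5.324 = 1.232; β = √(1 − 1/γ²) = √0.3410.

β = 0.584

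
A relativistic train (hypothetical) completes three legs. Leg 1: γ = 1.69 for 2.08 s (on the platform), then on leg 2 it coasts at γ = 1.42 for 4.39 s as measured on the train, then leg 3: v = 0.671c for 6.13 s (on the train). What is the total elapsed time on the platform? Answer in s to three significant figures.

Δt = 16.6 s

Leg 1: 2.08 s is already measured on the platform.
Leg 2: γ = 1.42; Δt_2 = 1.420 × 4.39 = 6.234 s.
Leg 3: γ = 1/√(1 − 0.671²) = 1/√0.5498 = 1.349; Δt_3 = 1.349 × 6.13 = 8.268 s.
Total: 2.080 + 6.234 + 8.268 s.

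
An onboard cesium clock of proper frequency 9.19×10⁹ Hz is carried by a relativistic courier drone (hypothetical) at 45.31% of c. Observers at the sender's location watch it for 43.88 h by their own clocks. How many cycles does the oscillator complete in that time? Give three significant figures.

β = 0.4531; γ = 1/√(1 − 0.4531²) = 1/√0.7947 = 1.122
During 43.88 h of lab time, the oscillator's proper time advances by τ = Δt/γ = 43.88/1.122 = 39.12 h = 1.408×10⁵ s.
N = f × τ = 9.19×10⁹ × 1.408×10⁵ = 1.294×10¹⁵.

N = 1.29×10¹⁵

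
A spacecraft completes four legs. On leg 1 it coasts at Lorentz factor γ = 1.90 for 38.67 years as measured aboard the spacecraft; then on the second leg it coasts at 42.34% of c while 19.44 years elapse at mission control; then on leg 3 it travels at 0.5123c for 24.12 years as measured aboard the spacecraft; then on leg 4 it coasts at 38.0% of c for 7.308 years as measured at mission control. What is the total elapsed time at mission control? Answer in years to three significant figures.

Leg 1: γ = 1.90; Δt_1 = 1.900 × 38.67 = 73.47 years.
Leg 2: 19.44 years is already measured at mission control.
Leg 3: γ = 1/√(1 − 0.5123²) = 1/√0.7375 = 1.164; Δt_3 = 1.164 × 24.12 = 28.09 years.
Leg 4: 7.308 years is already measured at mission control.
Total: 73.47 + 19.44 + 28.09 + 7.308 years.

Δt = 128 years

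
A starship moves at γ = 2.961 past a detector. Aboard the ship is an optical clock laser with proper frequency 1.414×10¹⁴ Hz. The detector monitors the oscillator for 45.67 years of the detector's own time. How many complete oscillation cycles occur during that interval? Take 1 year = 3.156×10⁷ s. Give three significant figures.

N = 6.88×10²²

γ = 2.961
During 45.67 years of lab time, the oscillator's proper time advances by τ = Δt/γ = 45.67/2.961 = 15.42 years = 4.868×10⁸ s.
N = f × τ = 1.414×10¹⁴ × 4.868×10⁸ = 6.883×10²².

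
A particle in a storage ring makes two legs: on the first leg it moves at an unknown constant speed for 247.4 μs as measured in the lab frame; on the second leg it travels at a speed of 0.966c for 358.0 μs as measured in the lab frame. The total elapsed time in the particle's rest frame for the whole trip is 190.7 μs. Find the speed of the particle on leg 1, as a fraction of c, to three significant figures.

β = 0.918

Leg 1: speed unknown; τ_1 = 247.4/γ_1.
Leg 2: γ = 1/√(1 − 0.966²) = 1/√0.06684 = 3.868; τ_2 = 358.0/3.868 = 92.56 μs.
Total proper time: τ_1 + 92.56 = 190.7, so τ_1 = 190.7 − 92.56 = 98.14 μs.
γ_1 = 247.4/98.14 = 2.521; β = √(1 − 1/γ²) = √0.8426.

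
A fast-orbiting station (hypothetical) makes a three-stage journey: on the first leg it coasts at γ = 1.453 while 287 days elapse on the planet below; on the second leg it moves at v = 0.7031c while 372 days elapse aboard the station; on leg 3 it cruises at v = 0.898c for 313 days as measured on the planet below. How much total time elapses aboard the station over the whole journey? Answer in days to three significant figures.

Leg 1: γ = 1.453; τ_1 = 287/1.453 = 197.5 days.
Leg 2: 372 days is already measured aboard the station.
Leg 3: γ = 1/√(1 − 0.898²) = 1/√0.1936 = 2.273; τ_3 = 313/2.273 = 137.7 days.
Total: 197.5 + 372.0 + 137.7 days.

τ = 707 days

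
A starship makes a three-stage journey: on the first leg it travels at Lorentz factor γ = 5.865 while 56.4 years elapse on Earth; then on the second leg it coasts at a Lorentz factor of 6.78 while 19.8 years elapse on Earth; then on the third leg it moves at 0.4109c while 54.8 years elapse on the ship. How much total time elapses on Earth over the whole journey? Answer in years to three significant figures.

Leg 1: 56.4 years is already measured on Earth.
Leg 2: 19.8 years is already measured on Earth.
Leg 3: γ = 1/√(1 − 0.4109²) = 1/√0.8312 = 1.097; Δt_3 = 1.097 × 54.8 = 60.11 years.
Total: 56.40 + 19.80 + 60.11 years.

Δt = 136 years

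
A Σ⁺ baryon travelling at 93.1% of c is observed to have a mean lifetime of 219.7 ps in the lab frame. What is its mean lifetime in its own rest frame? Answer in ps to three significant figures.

β = 0.931; γ = 1/√(1 − 0.931²) = 1/√0.1332 = 2.740
The lab-frame lifetime is the dilated interval; the proper lifetime is τ₀ = Δt/γ = 219.7/2.740 ps.

τ₀ = 80.2 ps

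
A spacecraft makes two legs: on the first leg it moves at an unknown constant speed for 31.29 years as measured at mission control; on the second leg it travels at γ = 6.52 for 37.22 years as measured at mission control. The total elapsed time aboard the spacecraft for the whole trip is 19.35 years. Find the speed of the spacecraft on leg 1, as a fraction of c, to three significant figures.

Leg 1: speed unknown; τ_1 = 31.29/γ_1.
Leg 2: γ = 6.52; τ_2 = 37.22/6.520 = 5.709 years.
Total proper time: τ_1 + 5.709 = 19.35, so τ_1 = 19.35 − 5.709 = 13.64 years.
γ_1 = 31.29/13.64 = 2.294; β = √(1 − 1/γ²) = √0.8099.

β = 0.900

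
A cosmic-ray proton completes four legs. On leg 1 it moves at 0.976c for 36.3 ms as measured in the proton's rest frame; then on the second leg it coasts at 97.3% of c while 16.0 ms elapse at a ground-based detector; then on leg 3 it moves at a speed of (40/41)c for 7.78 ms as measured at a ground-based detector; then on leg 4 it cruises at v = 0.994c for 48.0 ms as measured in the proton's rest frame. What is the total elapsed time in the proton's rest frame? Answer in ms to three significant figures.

Leg 1: 36.3 ms is already measured in the proton's rest frame.
Leg 2: β = 0.973; γ = 1/√(1 − 0.973²) = 1/√0.05327 = 4.333; τ_2 = 16.0/4.333 = 3.693 ms.
Leg 3: γ = 1/√(1 − (40/41)²) = 41/9 ≈ 4.556; τ_3 = 7.78/4.556 = 1.708 ms.
Leg 4: 48.0 ms is already measured in the proton's rest frame.
Total: 36.30 + 3.693 + 1.708 + 48.00 ms.

τ = 89.7 ms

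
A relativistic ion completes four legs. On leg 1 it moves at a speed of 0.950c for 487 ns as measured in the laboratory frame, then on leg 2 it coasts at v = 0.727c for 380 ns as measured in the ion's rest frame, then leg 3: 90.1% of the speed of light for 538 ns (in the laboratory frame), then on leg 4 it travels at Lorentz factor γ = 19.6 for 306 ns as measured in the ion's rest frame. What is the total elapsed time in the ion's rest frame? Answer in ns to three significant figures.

τ = 1070 ns

Leg 1: γ = 1/√(1 − 0.950²) = 1/√0.09750 = 3.203; τ_1 = 487/3.203 = 152.1 ns.
Leg 2: 380 ns is already measured in the ion's rest frame.
Leg 3: β = 0.901; γ = 1/√(1 − 0.901²) = 1/√0.1882 = 2.305; τ_3 = 538/2.305 = 233.4 ns.
Leg 4: 306 ns is already measured in the ion's rest frame.
Total: 152.1 + 380.0 + 233.4 + 306.0 ns.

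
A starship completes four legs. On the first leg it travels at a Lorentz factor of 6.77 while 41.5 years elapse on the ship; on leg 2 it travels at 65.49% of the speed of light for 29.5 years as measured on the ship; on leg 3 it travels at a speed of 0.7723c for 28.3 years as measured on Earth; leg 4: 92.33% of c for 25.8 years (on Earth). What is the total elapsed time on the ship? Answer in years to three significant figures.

τ = 98.9 years

Leg 1: 41.5 years is already measured on the ship.
Leg 2: 29.5 years is already measured on the ship.
Leg 3: γ = 1/√(1 − 0.7723²) = 1/√0.4036 = 1.574; τ_3 = 28.3/1.574 = 17.98 years.
Leg 4: β = 0.9233; γ = 1/√(1 − 0.9233²) = 1/√0.1475 = 2.604; τ_4 = 25.8/2.604 = 9.909 years.
Total: 41.50 + 29.50 + 17.98 + 9.909 years.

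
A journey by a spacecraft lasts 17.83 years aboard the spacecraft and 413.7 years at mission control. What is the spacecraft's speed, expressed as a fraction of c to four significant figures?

β = 0.9991

The proper time is measured aboard the spacecraft (both events occur at the spacecraft's location); Δt is measured at mission control. γ = Δt/τ = 413.7/17.83 = 23.20.
β = √(1 − 1/γ²) = √(1 − 0.001858) = √0.9981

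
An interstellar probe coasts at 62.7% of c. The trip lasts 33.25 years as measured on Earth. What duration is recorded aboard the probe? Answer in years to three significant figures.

β = 0.627; γ = 1/√(1 − 0.627²) = 1/√0.6069 = 1.284
The interval measured on Earth is the dilated one; the clock aboard the probe measures the proper time τ = Δt/γ = 33.25/1.284 years.

τ = 25.9 years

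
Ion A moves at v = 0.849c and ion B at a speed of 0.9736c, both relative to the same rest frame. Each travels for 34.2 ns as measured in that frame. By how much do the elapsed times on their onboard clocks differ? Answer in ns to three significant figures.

A: γ = 1/√(1 − 0.849²) = 1/√0.2792 = 1.893; τ_A = 34.2/1.893 = 18.07 ns.
B: γ = 1/√(1 − 0.9736²) = 1/√0.05210 = 4.381; τ_B = 34.2/4.381 = 7.807 ns.

|τ_A − τ_B| = 10.3 ns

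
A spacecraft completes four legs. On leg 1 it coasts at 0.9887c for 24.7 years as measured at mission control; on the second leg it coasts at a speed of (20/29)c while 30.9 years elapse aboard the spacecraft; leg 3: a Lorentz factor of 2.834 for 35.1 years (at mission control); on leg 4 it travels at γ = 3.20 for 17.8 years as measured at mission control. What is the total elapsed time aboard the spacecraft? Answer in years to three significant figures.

Leg 1: γ = 1/√(1 − 0.9887²) = 1/√0.02247 = 6.671; τ_1 = 24.7/6.671 = 3.703 years.
Leg 2: 30.9 years is already measured aboard the spacecraft.
Leg 3: γ = 2.834; τ_3 = 35.1/2.834 = 12.39 years.
Leg 4: γ = 3.20; τ_4 = 17.8/3.200 = 5.562 years.
Total: 3.703 + 30.90 + 12.39 + 5.562 years.

τ = 52.6 years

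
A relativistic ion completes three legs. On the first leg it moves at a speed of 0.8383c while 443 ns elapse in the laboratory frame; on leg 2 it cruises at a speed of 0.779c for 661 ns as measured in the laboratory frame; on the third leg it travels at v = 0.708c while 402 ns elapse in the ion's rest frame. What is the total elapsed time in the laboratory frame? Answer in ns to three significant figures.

Δt = 1670 ns

Leg 1: 443 ns is already measured in the laboratory frame.
Leg 2: 661 ns is already measured in the laboratory frame.
Leg 3: γ = 1/√(1 − 0.708²) = 1/√0.4987 = 1.416; Δt_3 = 1.416 × 402 = 569.2 ns.
Total: 443.0 + 661.0 + 569.2 ns.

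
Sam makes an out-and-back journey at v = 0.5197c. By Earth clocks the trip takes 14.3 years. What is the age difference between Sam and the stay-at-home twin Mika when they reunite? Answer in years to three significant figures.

Δt − τ = 2.08 years

γ = 1/√(1 − 0.5197²) = 1/√0.7299 = 1.170
Sam's elapsed proper time: τ = 14.3/1.170 = 12.22 years.
Age gap = Δt − τ = 14.3 − 12.22 years.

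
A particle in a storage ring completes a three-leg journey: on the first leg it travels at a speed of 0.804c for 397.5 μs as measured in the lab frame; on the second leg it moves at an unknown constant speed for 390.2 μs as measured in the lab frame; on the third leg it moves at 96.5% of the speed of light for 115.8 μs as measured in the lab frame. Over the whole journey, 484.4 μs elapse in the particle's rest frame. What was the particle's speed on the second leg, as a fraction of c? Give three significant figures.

Leg 1: γ = 1/√(1 − 0.804²) = 1/√0.3536 = 1.682; τ_1 = 397.5/1.682 = 236.4 μs.
Leg 2: speed unknown; τ_2 = 390.2/γ_2.
Leg 3: β = 0.965; γ = 1/√(1 − 0.965²) = 1/√0.06878 = 3.813; τ_3 = 115.8/3.813 = 30.37 μs.
Total proper time: 236.4 + τ_2 + 30.37 = 484.4, so τ_2 = 484.4 − 266.7 = 217.7 μs.
γ_2 = 390.2/217.7 = 1.793; β = √(1 − 1/γ²) = √0.6888.

β = 0.830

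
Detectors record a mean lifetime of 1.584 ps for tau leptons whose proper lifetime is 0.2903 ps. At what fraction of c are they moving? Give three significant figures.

β = 0.983

γ = Δt/τ₀ = 1.584/0.2903 = 5.456
β = √(1 − 1/γ²) = √(1 − 0.03359) = √0.9664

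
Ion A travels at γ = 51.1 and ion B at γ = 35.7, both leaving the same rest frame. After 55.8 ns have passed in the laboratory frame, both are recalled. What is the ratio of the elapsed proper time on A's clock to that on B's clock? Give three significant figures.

A: γ = 51.1. B: γ = 35.7.
τ_A/τ_B = γ_B/γ_A = 35.70/51.10 = 0.6986, so τ_A/τ_B = 0.6986.

τ_A/τ_B = 0.699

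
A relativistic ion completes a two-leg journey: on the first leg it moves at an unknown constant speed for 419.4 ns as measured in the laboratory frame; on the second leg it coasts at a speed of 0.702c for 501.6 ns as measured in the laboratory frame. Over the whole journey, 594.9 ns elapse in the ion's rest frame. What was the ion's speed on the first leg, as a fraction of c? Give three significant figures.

β = 0.824

Leg 1: speed unknown; τ_1 = 419.4/γ_1.
Leg 2: γ = 1/√(1 − 0.702²) = 1/√0.5072 = 1.404; τ_2 = 501.6/1.404 = 357.2 ns.
Total proper time: τ_1 + 357.2 = 594.9, so τ_1 = 594.9 − 357.2 = 237.7 ns.
γ_1 = 419.4/237.7 = 1.765; β = √(1 − 1/γ²) = √0.6789.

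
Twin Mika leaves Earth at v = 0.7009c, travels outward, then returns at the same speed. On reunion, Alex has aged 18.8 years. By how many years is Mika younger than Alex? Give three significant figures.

Δt − τ = 5.39 years

γ = 1/√(1 − 0.7009²) = 1/√0.5087 = 1.402
Mika's elapsed proper time: τ = 18.8/1.402 = 13.41 years.
Age gap = Δt − τ = 18.8 − 13.41 years.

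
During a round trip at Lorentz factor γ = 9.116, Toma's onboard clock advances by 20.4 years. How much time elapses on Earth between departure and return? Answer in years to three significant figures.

Δt = 186 years

γ = 9.116
Earth-frame duration is the dilated interval: Δt = γτ = 9.116 × 20.4 years.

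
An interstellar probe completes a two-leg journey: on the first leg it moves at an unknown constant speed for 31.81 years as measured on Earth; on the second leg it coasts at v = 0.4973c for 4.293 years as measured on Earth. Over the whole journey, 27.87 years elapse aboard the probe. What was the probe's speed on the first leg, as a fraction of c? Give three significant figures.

Leg 1: speed unknown; τ_1 = 31.81/γ_1.
Leg 2: γ = 1/√(1 − 0.4973²) = 1/√0.7527 = 1.153; τ_2 = 4.293/1.153 = 3.725 years.
Total proper time: τ_1 + 3.725 = 27.87, so τ_1 = 27.87 − 3.725 = 24.15 years.
γ_1 = 31.81/24.15 = 1.317; β = √(1 − 1/γ²) = √0.4238.

β = 0.651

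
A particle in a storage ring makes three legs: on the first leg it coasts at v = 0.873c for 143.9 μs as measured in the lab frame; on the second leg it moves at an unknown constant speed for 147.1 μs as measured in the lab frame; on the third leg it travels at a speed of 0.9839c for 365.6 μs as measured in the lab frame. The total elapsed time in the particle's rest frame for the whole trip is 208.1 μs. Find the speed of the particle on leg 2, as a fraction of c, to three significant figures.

β = 0.870

Leg 1: γ = 1/√(1 − 0.873²) = 1/√0.2379 = 2.050; τ_1 = 143.9/2.050 = 70.18 μs.
Leg 2: speed unknown; τ_2 = 147.1/γ_2.
Leg 3: γ = 1/√(1 − 0.9839²) = 1/√0.03194 = 5.595; τ_3 = 365.6/5.595 = 65.34 μs.
Total proper time: 70.18 + τ_2 + 65.34 = 208.1, so τ_2 = 208.1 − 135.5 = 72.58 μs.
γ_2 = 147.1/72.58 = 2.027; β = √(1 − 1/γ²) = √0.7566.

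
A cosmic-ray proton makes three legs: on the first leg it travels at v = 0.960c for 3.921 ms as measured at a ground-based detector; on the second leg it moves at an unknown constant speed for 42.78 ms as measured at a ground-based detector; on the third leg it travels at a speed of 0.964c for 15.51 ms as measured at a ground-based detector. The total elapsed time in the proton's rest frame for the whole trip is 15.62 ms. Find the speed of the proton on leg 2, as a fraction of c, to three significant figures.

Leg 1: γ = 1/√(1 − 0.960²) = 1/√0.07840 = 3.571; τ_1 = 3.921/3.571 = 1.098 ms.
Leg 2: speed unknown; τ_2 = 42.78/γ_2.
Leg 3: γ = 1/√(1 − 0.964²) = 1/√0.07070 = 3.761; τ_3 = 15.51/3.761 = 4.124 ms.
Total proper time: 1.098 + τ_2 + 4.124 = 15.62, so τ_2 = 15.62 − 5.222 = 10.40 ms.
γ_2 = 42.78/10.40 = 4.114; β = √(1 − 1/γ²) = √0.9409.

β = 0.970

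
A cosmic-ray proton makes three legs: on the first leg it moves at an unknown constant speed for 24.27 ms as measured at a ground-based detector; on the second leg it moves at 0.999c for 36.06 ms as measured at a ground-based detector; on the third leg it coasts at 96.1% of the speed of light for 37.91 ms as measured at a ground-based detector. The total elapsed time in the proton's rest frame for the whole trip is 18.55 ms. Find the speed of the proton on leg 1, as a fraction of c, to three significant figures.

Leg 1: speed unknown; τ_1 = 24.27/γ_1.
Leg 2: γ = 1/√(1 − 0.999²) = 1/√0.001999 = 22.37; τ_2 = 36.06/22.37 = 1.612 ms.
Leg 3: β = 0.961; γ = 1/√(1 − 0.961²) = 1/√0.07648 = 3.616; τ_3 = 37.91/3.616 = 10.48 ms.
Total proper time: τ_1 + 1.612 + 10.48 = 18.55, so τ_1 = 18.55 − 12.10 = 6.454 ms.
γ_1 = 24.27/6.454 = 3.761; β = √(1 − 1/γ²) = √0.9293.

β = 0.964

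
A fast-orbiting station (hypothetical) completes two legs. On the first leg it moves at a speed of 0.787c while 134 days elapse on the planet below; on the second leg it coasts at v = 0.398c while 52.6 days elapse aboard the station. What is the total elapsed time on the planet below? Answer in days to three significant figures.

Δt = 191 days

Leg 1: 134 days is already measured on the planet below.
Leg 2: γ = 1/√(1 − 0.398²) = 1/√0.8416 = 1.090; Δt_2 = 1.090 × 52.6 = 57.34 days.
Total: 134.0 + 57.34 days.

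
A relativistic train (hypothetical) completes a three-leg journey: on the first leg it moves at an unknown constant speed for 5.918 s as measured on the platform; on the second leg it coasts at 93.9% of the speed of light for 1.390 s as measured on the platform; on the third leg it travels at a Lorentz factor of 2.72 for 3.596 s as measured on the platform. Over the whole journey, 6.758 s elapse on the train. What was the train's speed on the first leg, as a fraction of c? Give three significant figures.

Leg 1: speed unknown; τ_1 = 5.918/γ_1.
Leg 2: β = 0.939; γ = 1/√(1 − 0.939²) = 1/√0.1183 = 2.908; τ_2 = 1.390/2.908 = 0.4780 s.
Leg 3: γ = 2.72; τ_3 = 3.596/2.720 = 1.322 s.
Total proper time: τ_1 + 0.4780 + 1.322 = 6.758, so τ_1 = 6.758 − 1.800 = 4.958 s.
γ_1 = 5.918/4.958 = 1.194; β = √(1 − 1/γ²) = √0.2981.

β = 0.546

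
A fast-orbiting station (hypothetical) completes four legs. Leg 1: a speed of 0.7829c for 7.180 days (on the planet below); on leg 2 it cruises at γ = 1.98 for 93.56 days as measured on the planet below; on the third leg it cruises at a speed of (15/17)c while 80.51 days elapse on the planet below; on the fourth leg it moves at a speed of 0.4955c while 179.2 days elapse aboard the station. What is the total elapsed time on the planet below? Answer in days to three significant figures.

Leg 1: 7.180 days is already measured on the planet below.
Leg 2: 93.56 days is already measured on the planet below.
Leg 3: 80.51 days is already measured on the planet below.
Leg 4: γ = 1/√(1 − 0.4955²) = 1/√0.7545 = 1.151; Δt_4 = 1.151 × 179.2 = 206.3 days.
Total: 7.180 + 93.56 + 80.51 + 206.3 days.

Δt = 388 days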